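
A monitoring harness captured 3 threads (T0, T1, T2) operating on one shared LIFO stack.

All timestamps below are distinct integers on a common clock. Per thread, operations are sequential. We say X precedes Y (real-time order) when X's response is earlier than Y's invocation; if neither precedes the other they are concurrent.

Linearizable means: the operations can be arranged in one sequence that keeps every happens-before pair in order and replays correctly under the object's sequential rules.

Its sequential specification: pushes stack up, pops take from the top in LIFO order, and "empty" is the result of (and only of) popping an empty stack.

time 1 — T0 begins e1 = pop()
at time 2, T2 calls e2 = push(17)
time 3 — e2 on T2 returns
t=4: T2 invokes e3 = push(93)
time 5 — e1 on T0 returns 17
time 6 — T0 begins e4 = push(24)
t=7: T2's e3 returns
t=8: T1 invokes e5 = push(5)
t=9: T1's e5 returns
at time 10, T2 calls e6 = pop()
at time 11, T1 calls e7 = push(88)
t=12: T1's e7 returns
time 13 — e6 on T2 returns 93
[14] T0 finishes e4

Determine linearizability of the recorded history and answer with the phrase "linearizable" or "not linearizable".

not linearizable

cut after 12 events: linearizable; cut after 13 events (e6 responds, time 13): not linearizable
every one of the 6 real-time-consistent orders over 6 completed LIFO stack ops fails the sequential spec
no completion choice of the 1 pending operation (e4) rescues it — every subset was tried
take e1, e2, e3, e5, e6, e7 (pending dropped): step 1 already fails, because e1 pop() → 17 cannot occur there
take e1, e2, e3, e5, e7, e6 (pending dropped): step 1 already fails, because e1 pop() → 17 cannot occur there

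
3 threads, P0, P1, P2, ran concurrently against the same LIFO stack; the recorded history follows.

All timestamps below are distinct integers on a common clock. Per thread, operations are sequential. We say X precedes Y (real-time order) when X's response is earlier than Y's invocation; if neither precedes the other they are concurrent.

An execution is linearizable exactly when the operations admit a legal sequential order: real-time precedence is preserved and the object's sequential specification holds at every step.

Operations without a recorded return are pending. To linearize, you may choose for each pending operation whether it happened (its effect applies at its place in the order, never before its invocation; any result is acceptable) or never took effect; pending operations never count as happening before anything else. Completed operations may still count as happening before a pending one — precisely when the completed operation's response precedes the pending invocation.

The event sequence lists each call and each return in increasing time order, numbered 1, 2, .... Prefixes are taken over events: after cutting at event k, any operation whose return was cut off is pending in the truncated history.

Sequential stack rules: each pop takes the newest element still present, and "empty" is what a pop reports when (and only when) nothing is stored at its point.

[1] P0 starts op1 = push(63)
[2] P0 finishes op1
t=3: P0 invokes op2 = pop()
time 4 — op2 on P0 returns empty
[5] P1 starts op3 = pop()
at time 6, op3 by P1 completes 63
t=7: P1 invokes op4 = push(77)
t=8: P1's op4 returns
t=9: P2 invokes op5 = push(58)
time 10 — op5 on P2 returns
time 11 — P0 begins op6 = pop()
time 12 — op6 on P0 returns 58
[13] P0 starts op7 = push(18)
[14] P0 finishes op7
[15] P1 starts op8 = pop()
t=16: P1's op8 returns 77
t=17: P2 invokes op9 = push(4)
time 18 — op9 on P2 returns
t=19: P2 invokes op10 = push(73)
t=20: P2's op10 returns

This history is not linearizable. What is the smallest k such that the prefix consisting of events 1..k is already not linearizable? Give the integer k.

4

one valid order for events 1..3 is op1:
step 1: op1 push(63) — stack <63>
once event 4 joins (op2's response, time 4), exhaustive search finds no witness
for example op1, op2 fails at step 2: op2 pop() → empty is not legal there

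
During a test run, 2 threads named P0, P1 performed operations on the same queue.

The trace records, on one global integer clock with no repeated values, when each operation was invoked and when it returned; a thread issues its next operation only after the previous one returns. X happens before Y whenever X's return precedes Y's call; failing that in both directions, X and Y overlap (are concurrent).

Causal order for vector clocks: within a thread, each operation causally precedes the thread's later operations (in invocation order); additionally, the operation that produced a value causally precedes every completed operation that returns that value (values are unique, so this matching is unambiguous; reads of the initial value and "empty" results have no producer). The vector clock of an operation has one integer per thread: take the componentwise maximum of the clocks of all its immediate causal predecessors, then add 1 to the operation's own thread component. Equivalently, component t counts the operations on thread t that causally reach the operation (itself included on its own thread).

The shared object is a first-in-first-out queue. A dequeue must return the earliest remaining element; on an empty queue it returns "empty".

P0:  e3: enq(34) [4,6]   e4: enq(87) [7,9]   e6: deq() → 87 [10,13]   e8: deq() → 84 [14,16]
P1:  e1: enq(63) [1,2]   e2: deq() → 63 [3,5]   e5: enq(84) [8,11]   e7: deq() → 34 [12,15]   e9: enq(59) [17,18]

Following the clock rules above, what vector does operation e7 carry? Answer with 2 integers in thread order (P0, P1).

(1, 4)

e1 (invocation 1): nothing precedes it; P1's component alone gives (0, 1)
e3 (invocation 4): nothing precedes it; P0's component alone gives (1, 0)
e2 (invocation 3): componentwise max over VC(e1)=(0, 1), +1 at P1, giving (0, 2)
e4 (invocation 7): componentwise max over VC(e3)=(1, 0), +1 at P0, giving (2, 0)
e5 (invocation 8): componentwise max over VC(e2)=(0, 2), +1 at P1, giving (0, 3)
e6 (invocation 10): componentwise max over VC(e4)=(2, 0), +1 at P0, giving (3, 0)
e7 (invocation 12): componentwise max over VC(e3)=(1, 0), VC(e5)=(0, 3), +1 at P1, giving (1, 4)
e9 (invocation 17): componentwise max over VC(e7)=(1, 4), +1 at P1, giving (1, 5)
e8 (invocation 14): componentwise max over VC(e5)=(0, 3), VC(e6)=(3, 0), +1 at P0, giving (4, 3)
target: VC(e7) = (1, 4)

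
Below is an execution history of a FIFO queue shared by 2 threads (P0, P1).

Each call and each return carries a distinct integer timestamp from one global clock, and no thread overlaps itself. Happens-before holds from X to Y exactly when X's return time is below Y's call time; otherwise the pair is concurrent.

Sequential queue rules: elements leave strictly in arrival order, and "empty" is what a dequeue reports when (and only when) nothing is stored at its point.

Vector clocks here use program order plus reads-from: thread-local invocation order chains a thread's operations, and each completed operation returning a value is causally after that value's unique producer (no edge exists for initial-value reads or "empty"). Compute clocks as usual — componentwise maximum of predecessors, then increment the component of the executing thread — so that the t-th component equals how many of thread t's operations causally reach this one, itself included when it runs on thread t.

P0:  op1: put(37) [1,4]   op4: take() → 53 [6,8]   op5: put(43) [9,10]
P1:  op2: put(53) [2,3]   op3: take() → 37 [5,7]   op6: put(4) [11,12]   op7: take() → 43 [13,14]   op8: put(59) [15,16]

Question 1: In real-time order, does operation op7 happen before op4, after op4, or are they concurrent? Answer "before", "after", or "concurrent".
Answer: after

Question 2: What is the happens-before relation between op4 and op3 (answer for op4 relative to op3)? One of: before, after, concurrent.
Answer: concurrent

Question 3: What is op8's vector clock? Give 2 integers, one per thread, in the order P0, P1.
Answer: (3, 5)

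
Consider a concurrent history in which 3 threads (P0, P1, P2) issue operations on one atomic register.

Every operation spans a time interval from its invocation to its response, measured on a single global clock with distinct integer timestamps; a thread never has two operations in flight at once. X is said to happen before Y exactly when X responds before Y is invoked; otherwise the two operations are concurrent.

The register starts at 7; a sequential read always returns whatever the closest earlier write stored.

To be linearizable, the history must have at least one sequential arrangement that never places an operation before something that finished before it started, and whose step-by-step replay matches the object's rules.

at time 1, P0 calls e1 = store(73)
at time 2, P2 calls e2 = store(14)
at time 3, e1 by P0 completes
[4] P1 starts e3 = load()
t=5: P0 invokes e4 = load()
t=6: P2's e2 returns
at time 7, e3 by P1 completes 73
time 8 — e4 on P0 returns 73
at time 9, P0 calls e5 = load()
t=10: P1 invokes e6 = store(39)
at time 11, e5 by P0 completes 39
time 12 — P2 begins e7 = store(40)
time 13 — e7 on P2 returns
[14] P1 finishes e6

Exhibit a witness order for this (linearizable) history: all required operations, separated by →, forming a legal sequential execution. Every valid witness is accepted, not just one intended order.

e1 → e3 → e4 → e2 → e6 → e5 → e7

1. e1 store(73), leaving value 73
2. e3 load() → 73, leaving value 73
3. e4 load() → 73, leaving value 73
4. e2 store(14), leaving value 14
5. e6 store(39), leaving value 39
6. e5 load() → 39, leaving value 39
7. e7 store(40), leaving value 40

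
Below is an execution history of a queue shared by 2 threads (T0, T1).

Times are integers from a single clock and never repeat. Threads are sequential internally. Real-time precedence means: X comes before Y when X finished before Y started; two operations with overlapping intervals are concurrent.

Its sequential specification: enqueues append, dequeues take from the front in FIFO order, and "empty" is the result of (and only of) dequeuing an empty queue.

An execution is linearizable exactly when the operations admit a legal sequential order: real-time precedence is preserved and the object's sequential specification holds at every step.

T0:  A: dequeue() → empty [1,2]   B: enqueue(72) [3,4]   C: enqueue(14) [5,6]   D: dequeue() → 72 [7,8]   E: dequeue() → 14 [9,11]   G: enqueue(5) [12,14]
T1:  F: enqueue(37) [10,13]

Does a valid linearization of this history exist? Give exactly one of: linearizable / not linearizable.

one valid linearization: A, B, C, D, E, F, G
1. A dequeue() → empty, leaving queue <>
2. B enqueue(72), leaving queue <72>
3. C enqueue(14), leaving queue <72,14>
4. D dequeue() → 72, leaving queue <14>
5. E dequeue() → 14, leaving queue <>
6. F enqueue(37), leaving queue <37>
7. G enqueue(5), leaving queue <37,5>

linearizable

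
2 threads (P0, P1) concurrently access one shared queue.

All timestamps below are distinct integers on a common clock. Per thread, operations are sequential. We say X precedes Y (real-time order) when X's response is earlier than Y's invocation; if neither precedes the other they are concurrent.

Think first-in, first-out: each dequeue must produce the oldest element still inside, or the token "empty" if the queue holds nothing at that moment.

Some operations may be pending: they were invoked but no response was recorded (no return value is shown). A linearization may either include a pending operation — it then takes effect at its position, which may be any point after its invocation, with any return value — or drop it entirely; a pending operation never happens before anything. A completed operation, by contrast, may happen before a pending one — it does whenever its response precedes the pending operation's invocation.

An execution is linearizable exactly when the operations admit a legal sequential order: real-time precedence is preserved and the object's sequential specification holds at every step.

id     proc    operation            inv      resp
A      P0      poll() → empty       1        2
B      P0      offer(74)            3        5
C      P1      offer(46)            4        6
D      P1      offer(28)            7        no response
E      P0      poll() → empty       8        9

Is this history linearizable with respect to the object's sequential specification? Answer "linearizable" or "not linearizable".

not linearizable

events 1..8 are fine; event 9 — the response of E at time 9 — makes the prefix non-linearizable
the 4 completed operations admit 2 real-time orders; each fails the queue replay
every completion of the 1 pending operation (D) was checked; none linearizes
one such order, A, B, C, E (pending dropped), breaks at step 4 where E poll() → empty is illegal
one such order, A, C, B, E (pending dropped), breaks at step 4 where E poll() → empty is illegal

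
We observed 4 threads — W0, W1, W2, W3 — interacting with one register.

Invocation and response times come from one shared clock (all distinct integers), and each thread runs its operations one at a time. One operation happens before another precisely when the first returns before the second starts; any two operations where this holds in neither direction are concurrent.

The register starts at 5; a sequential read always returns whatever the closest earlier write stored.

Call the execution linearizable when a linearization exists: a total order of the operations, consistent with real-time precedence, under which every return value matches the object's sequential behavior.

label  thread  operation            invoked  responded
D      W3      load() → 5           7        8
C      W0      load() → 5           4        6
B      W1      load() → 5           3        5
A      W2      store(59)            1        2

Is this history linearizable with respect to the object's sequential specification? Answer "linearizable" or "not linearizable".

events 1..4 are fine; event 5 — the response of B at time 5 — makes the prefix non-linearizable
one real-time candidate order over the 2 completed operations — the register replay rejects it
no escape via the 1 pending operation (C): every completion choice fails
e.g. A, B (pending dropped): illegal at step 2, since B load() → 5 cannot apply there

not linearizable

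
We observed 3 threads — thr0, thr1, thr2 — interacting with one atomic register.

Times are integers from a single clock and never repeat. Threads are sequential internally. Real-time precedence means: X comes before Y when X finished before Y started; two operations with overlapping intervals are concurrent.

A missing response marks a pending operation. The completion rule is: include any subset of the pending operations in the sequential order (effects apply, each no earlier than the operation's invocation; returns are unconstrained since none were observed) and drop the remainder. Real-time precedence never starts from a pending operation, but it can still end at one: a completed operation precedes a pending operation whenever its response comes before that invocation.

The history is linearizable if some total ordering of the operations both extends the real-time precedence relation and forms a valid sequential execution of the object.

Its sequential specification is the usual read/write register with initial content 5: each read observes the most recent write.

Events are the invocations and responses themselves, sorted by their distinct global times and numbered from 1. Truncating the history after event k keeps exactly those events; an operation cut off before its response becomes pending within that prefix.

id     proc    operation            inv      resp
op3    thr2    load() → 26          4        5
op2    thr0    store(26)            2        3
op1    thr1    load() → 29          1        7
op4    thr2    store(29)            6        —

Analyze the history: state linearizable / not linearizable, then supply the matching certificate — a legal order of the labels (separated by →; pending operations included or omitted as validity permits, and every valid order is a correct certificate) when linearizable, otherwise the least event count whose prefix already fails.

after step 1 (op2 store(26)): value 26
after step 2 (op3 load() → 26): value 26
after step 3 (op4 store(29) (pending, included)): value 29
after step 4 (op1 load() → 29): value 29

linearizable — witness: op2 → op3 → op4 → op1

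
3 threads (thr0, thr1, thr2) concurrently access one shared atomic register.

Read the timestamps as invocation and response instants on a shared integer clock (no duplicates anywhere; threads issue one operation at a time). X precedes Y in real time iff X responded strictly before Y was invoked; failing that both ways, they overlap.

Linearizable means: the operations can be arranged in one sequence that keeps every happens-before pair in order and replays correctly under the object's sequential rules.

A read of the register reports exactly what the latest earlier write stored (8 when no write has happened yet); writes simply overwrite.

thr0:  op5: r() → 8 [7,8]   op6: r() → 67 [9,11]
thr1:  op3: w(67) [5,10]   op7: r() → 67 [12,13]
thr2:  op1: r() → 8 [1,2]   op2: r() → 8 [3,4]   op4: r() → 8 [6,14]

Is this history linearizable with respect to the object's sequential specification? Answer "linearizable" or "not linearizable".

linearizable

a witness: op1, op2, op4, op5, op3, op6, op7
step 1: op1 r() → 8 — value 8
step 2: op2 r() → 8 — value 8
step 3: op4 r() → 8 — value 8
step 4: op5 r() → 8 — value 8
step 5: op3 w(67) — value 67
step 6: op6 r() → 67 — value 67
step 7: op7 r() → 67 — value 67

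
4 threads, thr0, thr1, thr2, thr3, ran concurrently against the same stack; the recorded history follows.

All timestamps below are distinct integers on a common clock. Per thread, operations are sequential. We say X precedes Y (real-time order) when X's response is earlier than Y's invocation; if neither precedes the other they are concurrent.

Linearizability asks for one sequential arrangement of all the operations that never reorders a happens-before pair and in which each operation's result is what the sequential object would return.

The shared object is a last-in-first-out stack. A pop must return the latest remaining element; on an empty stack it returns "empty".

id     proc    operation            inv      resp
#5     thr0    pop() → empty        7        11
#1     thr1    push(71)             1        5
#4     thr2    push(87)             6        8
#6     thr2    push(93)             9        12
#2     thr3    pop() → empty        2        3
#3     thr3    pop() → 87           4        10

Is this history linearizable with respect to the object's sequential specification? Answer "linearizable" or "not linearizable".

not linearizable

already the first 11 events (up to #5's response at time 11) admit no linearization; the first 10 still do
checked exhaustively: 14 real-time-consistent orders of 5 completed operations, zero legal stack replays
every completion of the 1 pending operation (#6) was checked; none linearizes
for example #1, #2, #3, #4, #5 (pending dropped) fails at step 2: #2 pop() → empty is not legal there
for example #1, #2, #3, #5, #4 (pending dropped) fails at step 2: #2 pop() → empty is not legal there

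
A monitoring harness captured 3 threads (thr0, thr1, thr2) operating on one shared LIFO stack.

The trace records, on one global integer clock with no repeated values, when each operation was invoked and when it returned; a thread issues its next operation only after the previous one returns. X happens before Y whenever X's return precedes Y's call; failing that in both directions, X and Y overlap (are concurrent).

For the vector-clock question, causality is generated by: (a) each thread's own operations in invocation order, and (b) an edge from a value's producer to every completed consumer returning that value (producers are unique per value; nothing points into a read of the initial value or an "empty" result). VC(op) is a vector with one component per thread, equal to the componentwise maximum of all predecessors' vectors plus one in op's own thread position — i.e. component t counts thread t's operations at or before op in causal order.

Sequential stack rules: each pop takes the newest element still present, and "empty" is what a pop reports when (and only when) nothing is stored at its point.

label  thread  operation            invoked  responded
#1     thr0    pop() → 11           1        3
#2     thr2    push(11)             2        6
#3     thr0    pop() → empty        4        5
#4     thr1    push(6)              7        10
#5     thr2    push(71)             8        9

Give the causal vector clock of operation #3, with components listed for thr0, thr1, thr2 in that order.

(2, 0, 1)

no predecessors for #2 (invoked 2): thr2 increments from zero → (0, 0, 1)
no predecessors for #4 (invoked 7): thr1 increments from zero → (0, 1, 0)
#5, invoked 8, takes VC(#2)=(0, 0, 1) under max, adds 1 for thr2 → (0, 0, 2)
#1, invoked 1, takes VC(#2)=(0, 0, 1) under max, adds 1 for thr0 → (1, 0, 1)
#3, invoked 4, takes VC(#1)=(1, 0, 1) under max, adds 1 for thr0 → (2, 0, 1)
target: VC(#3) = (2, 0, 1)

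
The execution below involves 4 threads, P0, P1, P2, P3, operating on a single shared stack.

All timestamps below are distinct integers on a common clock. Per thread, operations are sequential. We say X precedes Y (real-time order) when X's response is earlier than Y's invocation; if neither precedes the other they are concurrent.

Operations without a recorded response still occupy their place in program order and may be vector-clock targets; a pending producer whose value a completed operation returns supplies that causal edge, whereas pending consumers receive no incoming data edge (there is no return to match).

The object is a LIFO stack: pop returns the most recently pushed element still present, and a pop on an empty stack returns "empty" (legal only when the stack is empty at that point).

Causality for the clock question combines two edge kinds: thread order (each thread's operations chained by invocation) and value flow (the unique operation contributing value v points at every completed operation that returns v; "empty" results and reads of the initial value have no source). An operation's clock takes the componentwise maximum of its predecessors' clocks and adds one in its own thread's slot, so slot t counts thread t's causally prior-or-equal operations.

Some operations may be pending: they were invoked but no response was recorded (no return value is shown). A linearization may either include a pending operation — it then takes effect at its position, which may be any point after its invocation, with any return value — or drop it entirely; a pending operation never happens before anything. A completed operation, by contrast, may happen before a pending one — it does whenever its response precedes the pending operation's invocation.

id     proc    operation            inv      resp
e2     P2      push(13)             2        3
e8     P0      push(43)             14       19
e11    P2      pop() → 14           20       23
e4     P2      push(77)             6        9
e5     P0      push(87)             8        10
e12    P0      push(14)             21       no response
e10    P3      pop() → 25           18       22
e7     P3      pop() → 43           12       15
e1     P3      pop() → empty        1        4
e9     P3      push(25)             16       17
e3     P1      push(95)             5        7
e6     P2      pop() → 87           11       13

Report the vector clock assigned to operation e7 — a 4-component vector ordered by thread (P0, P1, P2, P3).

invoked at 1, e1 has no predecessors; its own P3 bump gives (0, 0, 0, 1)
invoked at 2, e2 has no predecessors; its own P2 bump gives (0, 0, 1, 0)
invoked at 5, e3 has no predecessors; its own P1 bump gives (0, 1, 0, 0)
invoked at 8, e5 has no predecessors; its own P0 bump gives (1, 0, 0, 0)
invoked at 6, e4 merges VC(e2)=(0, 0, 1, 0) and bumps P2's slot → (0, 0, 2, 0)
invoked at 14, e8 merges VC(e5)=(1, 0, 0, 0) and bumps P0's slot → (2, 0, 0, 0)
invoked at 21, e12 merges VC(e8)=(2, 0, 0, 0) and bumps P0's slot → (3, 0, 0, 0)
invoked at 11, e6 merges VC(e4)=(0, 0, 2, 0), VC(e5)=(1, 0, 0, 0) and bumps P2's slot → (1, 0, 3, 0)
invoked at 12, e7 merges VC(e1)=(0, 0, 0, 1), VC(e8)=(2, 0, 0, 0) and bumps P3's slot → (2, 0, 0, 2)
invoked at 16, e9 merges VC(e7)=(2, 0, 0, 2) and bumps P3's slot → (2, 0, 0, 3)
invoked at 18, e10 merges VC(e9)=(2, 0, 0, 3) and bumps P3's slot → (2, 0, 0, 4)
invoked at 20, e11 merges VC(e6)=(1, 0, 3, 0), VC(e12)=(3, 0, 0, 0) and bumps P2's slot → (3, 0, 4, 0)
target: VC(e7) = (2, 0, 0, 2)

(2, 0, 0, 2)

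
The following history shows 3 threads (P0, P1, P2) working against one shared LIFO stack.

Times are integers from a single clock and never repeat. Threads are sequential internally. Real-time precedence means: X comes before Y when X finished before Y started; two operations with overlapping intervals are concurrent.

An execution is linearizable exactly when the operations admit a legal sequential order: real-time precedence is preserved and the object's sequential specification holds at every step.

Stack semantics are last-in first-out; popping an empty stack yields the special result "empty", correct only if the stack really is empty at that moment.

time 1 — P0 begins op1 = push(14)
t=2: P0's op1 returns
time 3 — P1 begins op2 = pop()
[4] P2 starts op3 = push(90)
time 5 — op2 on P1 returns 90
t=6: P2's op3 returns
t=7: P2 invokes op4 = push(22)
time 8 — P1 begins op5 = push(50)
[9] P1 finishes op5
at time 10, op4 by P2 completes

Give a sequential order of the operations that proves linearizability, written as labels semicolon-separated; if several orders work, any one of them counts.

after step 1 (op1 push(14)): stack <14>
after step 2 (op3 push(90)): stack <14,90>
after step 3 (op2 pop() → 90): stack <14>
after step 4 (op4 push(22)): stack <14,22>
after step 5 (op5 push(50)): stack <14,22,50>

op1; op3; op2; op4; op5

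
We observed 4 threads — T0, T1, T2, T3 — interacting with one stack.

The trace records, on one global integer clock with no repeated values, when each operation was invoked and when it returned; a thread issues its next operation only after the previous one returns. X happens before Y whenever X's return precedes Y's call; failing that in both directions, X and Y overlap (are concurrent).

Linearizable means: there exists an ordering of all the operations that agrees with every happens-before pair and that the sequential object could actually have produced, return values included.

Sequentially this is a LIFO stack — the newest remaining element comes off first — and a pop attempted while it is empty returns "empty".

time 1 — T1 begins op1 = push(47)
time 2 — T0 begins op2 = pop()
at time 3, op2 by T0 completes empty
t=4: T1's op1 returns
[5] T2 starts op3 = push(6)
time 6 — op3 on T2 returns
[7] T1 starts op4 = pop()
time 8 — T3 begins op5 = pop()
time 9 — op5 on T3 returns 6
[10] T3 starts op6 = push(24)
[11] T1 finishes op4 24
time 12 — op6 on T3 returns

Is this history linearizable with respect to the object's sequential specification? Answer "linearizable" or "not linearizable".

linearizable

one valid linearization: op2, op1, op3, op5, op6, op4
1. op2 pop() → empty, leaving stack <>
2. op1 push(47), leaving stack <47>
3. op3 push(6), leaving stack <47,6>
4. op5 pop() → 6, leaving stack <47>
5. op6 push(24), leaving stack <47,24>
6. op4 pop() → 24, leaving stack <47>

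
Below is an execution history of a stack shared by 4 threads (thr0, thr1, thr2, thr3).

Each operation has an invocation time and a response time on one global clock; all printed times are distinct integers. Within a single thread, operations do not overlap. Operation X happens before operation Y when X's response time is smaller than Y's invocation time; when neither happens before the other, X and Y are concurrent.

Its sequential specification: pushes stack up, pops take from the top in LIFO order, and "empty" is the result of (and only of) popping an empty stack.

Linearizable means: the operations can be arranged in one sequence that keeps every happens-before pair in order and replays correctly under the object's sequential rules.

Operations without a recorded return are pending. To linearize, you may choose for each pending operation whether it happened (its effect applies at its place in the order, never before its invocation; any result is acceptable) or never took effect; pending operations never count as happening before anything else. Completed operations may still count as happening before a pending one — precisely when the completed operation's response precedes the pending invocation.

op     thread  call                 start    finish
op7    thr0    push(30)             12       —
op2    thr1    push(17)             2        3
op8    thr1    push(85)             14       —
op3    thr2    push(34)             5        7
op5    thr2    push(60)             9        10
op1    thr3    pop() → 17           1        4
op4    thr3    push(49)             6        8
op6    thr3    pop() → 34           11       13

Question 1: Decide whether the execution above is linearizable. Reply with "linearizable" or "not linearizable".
not linearizable

the violation lands at event 13, op6's response at time 13: events 1..12 linearize, events 1..13 do not
real-time-consistent orders of the 6 completed operations: 4 — all fail the stack replay
include/drop combinations of the 1 pending operation (op7) were all tried; none helps
one such order, op1, op2, op3, op4, op5, op6 (pending dropped), breaks at step 1 where op1 pop() → 17 is illegal
one such order, op1, op2, op4, op3, op5, op6 (pending dropped), breaks at step 1 where op1 pop() → 17 is illegal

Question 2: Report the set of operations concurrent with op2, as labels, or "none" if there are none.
Answer: op1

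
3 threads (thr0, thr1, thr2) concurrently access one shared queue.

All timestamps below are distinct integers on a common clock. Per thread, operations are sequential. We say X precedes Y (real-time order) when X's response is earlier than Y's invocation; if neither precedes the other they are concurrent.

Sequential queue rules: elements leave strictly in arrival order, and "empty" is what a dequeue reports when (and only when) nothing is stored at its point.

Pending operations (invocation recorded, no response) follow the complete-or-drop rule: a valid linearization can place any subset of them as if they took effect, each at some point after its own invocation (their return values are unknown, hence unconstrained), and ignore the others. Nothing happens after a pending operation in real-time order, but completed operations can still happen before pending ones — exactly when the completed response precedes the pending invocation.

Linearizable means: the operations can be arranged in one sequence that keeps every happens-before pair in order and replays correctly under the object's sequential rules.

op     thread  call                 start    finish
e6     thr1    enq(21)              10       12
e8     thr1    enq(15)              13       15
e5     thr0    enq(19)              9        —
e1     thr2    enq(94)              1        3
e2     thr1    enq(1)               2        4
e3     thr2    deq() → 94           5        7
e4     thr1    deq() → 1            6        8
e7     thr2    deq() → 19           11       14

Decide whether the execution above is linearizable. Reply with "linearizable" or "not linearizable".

linearizable

witness order: e1, e2, e3, e4, e5, e6, e7, e8
step 1: e1 enq(94) — queue <94>
step 2: e2 enq(1) — queue <94,1>
step 3: e3 deq() → 94 — queue <1>
step 4: e4 deq() → 1 — queue <>
step 5: e5 enq(19) (pending, included) — queue <19>
step 6: e6 enq(21) — queue <19,21>
step 7: e7 deq() → 19 — queue <21>
step 8: e8 enq(15) — queue <21,15>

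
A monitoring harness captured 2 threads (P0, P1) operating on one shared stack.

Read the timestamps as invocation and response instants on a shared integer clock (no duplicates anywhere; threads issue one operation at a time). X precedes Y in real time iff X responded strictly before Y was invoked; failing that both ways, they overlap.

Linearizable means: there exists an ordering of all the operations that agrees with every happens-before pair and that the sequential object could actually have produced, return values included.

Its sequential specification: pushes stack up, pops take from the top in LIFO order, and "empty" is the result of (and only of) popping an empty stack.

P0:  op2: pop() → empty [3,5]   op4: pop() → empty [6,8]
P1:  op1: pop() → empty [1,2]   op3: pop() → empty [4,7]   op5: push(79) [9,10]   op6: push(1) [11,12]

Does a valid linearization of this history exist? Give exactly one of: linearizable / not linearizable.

linearizable

witness order: op1, op2, op3, op4, op5, op6
1. op1 pop() → empty, leaving stack <>
2. op2 pop() → empty, leaving stack <>
3. op3 pop() → empty, leaving stack <>
4. op4 pop() → empty, leaving stack <>
5. op5 push(79), leaving stack <79>
6. op6 push(1), leaving stack <79,1>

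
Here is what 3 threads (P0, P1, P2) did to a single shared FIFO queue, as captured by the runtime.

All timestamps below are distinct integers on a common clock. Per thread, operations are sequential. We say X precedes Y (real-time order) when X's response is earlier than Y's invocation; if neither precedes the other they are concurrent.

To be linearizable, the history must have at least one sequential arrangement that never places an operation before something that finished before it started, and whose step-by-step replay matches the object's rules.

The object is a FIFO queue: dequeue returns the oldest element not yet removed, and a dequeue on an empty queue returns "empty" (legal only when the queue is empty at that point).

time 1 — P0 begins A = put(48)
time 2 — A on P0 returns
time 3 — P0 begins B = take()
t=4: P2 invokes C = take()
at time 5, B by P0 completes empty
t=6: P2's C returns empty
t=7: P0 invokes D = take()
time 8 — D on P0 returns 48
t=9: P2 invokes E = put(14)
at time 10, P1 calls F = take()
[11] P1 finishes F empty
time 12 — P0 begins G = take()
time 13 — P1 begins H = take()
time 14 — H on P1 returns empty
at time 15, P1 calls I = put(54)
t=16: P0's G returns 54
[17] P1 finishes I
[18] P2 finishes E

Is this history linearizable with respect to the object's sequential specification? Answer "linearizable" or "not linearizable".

cut after 5 events: linearizable; cut after 6 events (C responds, time 6): not linearizable
checked exhaustively: 2 real-time-consistent orders of 3 completed operations, zero legal FIFO queue replays
sample order A, B, C stalls at step 2 — B take() → empty has no legal effect
sample order A, C, B stalls at step 2 — C take() → empty has no legal effect

not linearizable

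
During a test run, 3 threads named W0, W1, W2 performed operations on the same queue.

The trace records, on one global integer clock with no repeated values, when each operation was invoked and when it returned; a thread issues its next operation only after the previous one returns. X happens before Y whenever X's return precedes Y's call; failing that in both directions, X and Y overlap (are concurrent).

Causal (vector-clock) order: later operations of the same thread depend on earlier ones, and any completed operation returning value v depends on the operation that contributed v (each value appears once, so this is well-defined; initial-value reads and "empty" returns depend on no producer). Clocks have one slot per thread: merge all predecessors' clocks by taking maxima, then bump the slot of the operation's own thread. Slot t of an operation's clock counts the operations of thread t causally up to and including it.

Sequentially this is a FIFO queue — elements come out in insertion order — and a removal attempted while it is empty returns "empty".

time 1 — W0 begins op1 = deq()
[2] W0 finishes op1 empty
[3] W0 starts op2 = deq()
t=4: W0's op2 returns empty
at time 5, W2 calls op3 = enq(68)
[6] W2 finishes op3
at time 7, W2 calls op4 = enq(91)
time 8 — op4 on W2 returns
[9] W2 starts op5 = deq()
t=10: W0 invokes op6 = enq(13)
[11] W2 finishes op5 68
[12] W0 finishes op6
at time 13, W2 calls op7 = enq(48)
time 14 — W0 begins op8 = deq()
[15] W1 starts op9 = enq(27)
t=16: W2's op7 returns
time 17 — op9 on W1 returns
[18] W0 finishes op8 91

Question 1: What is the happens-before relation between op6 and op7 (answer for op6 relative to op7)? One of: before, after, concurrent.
before

op6 spans [10,12], op7 spans [13,16]
resp(op6)=12 < inv(op7)=13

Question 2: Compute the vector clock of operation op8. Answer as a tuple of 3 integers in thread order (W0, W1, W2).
(4, 0, 2)

no predecessors for op3 (invoked 5): W2 increments from zero → (0, 0, 1)
no predecessors for op9 (invoked 15): W1 increments from zero → (0, 1, 0)
no predecessors for op1 (invoked 1): W0 increments from zero → (1, 0, 0)
op4, invoked 7, takes VC(op3)=(0, 0, 1) under max, adds 1 for W2 → (0, 0, 2)
op2, invoked 3, takes VC(op1)=(1, 0, 0) under max, adds 1 for W0 → (2, 0, 0)
op5, invoked 9, takes VC(op3)=(0, 0, 1), VC(op4)=(0, 0, 2) under max, adds 1 for W2 → (0, 0, 3)
op6, invoked 10, takes VC(op2)=(2, 0, 0) under max, adds 1 for W0 → (3, 0, 0)
op7, invoked 13, takes VC(op5)=(0, 0, 3) under max, adds 1 for W2 → (0, 0, 4)
op8, invoked 14, takes VC(op4)=(0, 0, 2), VC(op6)=(3, 0, 0) under max, adds 1 for W0 → (4, 0, 2)
target: VC(op8) = (4, 0, 2)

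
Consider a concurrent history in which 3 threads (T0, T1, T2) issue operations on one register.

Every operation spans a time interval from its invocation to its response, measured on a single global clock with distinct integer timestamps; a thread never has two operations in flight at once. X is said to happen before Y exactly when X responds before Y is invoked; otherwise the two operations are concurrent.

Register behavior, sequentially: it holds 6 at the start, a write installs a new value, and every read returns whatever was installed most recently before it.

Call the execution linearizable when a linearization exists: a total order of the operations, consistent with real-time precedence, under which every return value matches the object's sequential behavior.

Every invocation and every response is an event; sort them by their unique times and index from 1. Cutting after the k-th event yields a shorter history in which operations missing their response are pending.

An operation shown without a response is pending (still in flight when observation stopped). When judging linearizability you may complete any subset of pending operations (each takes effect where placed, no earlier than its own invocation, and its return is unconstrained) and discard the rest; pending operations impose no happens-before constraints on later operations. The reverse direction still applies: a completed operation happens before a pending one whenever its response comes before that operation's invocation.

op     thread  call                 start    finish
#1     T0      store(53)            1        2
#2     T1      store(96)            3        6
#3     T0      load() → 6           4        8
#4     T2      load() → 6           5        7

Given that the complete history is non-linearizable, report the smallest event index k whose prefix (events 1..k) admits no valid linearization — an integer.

one valid order for events 1..6 is #1, #2:
step 1: #1 store(53) — value 53
step 2: #2 store(96) — value 96
with event 7 included (#4 responding at time 7), all real-time-consistent orders fail
completion choices over the 1 pending operation (#3) were checked; none helps
one such order, #1, #2, #4 (pending dropped), breaks at step 3 where #4 load() → 6 is illegal
one such order, #1, #4, #2 (pending dropped), breaks at step 2 where #4 load() → 6 is illegal

7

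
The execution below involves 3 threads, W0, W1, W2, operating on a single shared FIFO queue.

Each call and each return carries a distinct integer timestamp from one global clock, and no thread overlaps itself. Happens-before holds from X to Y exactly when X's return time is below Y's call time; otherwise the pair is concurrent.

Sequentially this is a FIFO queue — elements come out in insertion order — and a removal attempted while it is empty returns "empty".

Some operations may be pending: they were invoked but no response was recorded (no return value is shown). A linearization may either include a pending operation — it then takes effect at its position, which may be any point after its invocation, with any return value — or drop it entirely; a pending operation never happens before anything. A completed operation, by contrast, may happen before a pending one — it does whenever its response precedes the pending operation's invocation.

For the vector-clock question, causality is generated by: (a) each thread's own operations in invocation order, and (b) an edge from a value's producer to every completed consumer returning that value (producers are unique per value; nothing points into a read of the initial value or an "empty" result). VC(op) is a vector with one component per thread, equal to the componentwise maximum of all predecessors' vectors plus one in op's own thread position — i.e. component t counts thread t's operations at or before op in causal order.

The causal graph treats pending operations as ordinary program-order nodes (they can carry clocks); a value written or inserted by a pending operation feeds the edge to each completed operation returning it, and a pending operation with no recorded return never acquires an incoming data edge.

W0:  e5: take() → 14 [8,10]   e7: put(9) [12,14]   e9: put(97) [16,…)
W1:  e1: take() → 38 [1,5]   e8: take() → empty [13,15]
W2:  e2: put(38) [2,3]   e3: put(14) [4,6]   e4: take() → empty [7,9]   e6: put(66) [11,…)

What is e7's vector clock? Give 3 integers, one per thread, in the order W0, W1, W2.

VC(e2, invoked at 2): no causal predecessors; +1 on W2 → (0, 0, 1)
e3, invoked 4, takes VC(e2)=(0, 0, 1) under max, adds 1 for W2 → (0, 0, 2)
e1, invoked 1, takes VC(e2)=(0, 0, 1) under max, adds 1 for W1 → (0, 1, 1)
e4, invoked 7, takes VC(e3)=(0, 0, 2) under max, adds 1 for W2 → (0, 0, 3)
e8, invoked 13, takes VC(e1)=(0, 1, 1) under max, adds 1 for W1 → (0, 2, 1)
e5, invoked 8, takes VC(e3)=(0, 0, 2) under max, adds 1 for W0 → (1, 0, 2)
e6, invoked 11, takes VC(e4)=(0, 0, 3) under max, adds 1 for W2 → (0, 0, 4)
e7, invoked 12, takes VC(e5)=(1, 0, 2) under max, adds 1 for W0 → (2, 0, 2)
e9, invoked 16, takes VC(e7)=(2, 0, 2) under max, adds 1 for W0 → (3, 0, 2)
target: VC(e7) = (2, 0, 2)

(2, 0, 2)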